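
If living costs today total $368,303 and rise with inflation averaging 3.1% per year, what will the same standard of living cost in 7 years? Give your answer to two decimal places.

Cumulative price-level factor: (1+3.1%)^7 ≈ 1.2382566157.
The nominal amount required is $368,303 scaled up by that factor.

$456,053.63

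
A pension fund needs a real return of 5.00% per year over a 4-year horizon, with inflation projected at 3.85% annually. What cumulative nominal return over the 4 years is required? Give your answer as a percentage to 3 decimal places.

41.378%

Required annual nominal rate: (1+5.00%)(1+3.85%) − 1 = 9.0425%.
Cumulative over 4 years: (1 + 0.090425)^4 − 1 ≈ 0.41378.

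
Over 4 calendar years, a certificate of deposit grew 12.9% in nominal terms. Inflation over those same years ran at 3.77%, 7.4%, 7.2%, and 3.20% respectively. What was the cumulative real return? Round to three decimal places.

-8.432%

Cumulative inflation factor: 1.0377 × 1.074 × 1.072 × 1.0320 ≈ 1.23296.
Nominal growth factor: 1.12900. Real growth factor = 1.12900 / 1.23296 ≈ 0.91568.
Total real return ≈ -8.4321%.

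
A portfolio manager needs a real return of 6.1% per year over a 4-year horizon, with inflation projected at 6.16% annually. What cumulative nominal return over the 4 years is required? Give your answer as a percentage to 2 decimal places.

60.96%

Required annual nominal rate: (1+6.1%)(1+6.16%) − 1 = 12.63576%.
Cumulative over 4 years: (1 + 0.1263576)^4 − 1 ≈ 0.60955.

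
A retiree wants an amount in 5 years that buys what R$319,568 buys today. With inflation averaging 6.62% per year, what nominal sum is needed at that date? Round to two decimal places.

Cumulative price-level factor: (1+6.62%)^5 ≈ 1.3778228756.
The nominal amount required is R$319,568 scaled up by that factor.

R$440,308.10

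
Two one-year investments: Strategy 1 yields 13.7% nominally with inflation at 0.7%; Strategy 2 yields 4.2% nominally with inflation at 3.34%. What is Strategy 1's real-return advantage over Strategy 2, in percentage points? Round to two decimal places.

12.08

Strategy 1 real return: 1.137/1.007 − 1 = 12.910%.
Strategy 2 real return: 1.042/1.0334 − 1 = 0.832%.
Difference: 12.910 − 0.832 = 12.078 pp.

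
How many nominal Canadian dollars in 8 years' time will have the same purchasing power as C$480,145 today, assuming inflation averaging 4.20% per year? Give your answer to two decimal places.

C$667,289.30

Cumulative price-level factor: (1+4.20%)^8 ≈ 1.3897662210.
The nominal amount required is C$480,145 scaled up by that factor.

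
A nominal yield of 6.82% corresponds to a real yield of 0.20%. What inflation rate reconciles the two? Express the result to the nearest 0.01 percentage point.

From (1+r_nom) = (1+r_real)(1+π), we get 1+π = (1 + 6.82%)/(1 + 0.20%) = 1.0682/1.0020 ≈ 1.06607.
So π ≈ 6.6068%.

6.61%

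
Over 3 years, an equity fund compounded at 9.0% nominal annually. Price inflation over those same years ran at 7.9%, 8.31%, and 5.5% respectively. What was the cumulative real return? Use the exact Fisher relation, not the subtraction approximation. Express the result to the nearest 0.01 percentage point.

Cumulative inflation factor: 1.079 × 1.0831 × 1.055 ≈ 1.23294.
Nominal growth factor: 1.29503. Real growth factor = 1.29503 / 1.23294 ≈ 1.05036.
Total real return ≈ 5.0357%.

5.04%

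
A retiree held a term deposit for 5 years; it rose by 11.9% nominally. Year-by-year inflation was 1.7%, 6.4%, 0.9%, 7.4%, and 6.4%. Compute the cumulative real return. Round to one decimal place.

-10.3%

Cumulative inflation factor: 1.017 × 1.064 × 1.009 × 1.074 × 1.064 ≈ 1.24767.
Nominal growth factor: 1.11900. Real growth factor = 1.11900 / 1.24767 ≈ 0.89687.
Total real return ≈ -10.3128%.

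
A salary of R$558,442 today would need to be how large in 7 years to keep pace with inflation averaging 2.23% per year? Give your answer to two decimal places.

R$651,668.31

Cumulative price-level factor: (1+2.23%)^7 ≈ 1.1669399969.
The nominal amount required is R$558,442 scaled up by that factor.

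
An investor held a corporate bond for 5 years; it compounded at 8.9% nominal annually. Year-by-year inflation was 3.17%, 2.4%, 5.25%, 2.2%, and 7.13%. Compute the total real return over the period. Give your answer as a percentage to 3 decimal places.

25.806%

Cumulative inflation factor: 1.0317 × 1.024 × 1.0525 × 1.022 × 1.0713 ≈ 1.21741.
Nominal growth factor: 1.53158. Real growth factor = 1.53158 / 1.21741 ≈ 1.25806.
Total real return ≈ 25.8062%.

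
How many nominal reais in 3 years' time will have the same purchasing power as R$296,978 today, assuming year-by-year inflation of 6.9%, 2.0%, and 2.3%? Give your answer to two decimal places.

R$331,266.71

Cumulative price-level factor: 1.069 × 1.020 × 1.023 = 1.11545874.
The nominal amount required is R$296,978 scaled up by that factor.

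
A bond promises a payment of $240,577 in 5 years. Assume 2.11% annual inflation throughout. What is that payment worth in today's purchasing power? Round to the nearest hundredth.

$216,726.85

Price-level factor over 5 years: (1 + 2.11%)^5 ≈ 1.1100470346.
Purchasing power today: $240,577 divided by that factor.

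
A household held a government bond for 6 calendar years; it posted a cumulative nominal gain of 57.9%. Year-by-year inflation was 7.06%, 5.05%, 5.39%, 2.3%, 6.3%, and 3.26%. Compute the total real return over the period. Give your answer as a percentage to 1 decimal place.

18.6%

Cumulative inflation factor: 1.0706 × 1.0505 × 1.0539 × 1.023 × 1.063 × 1.0326 ≈ 1.33096.
Nominal growth factor: 1.57900. Real growth factor = 1.57900 / 1.33096 ≈ 1.18637.
Total real return ≈ 18.6365%.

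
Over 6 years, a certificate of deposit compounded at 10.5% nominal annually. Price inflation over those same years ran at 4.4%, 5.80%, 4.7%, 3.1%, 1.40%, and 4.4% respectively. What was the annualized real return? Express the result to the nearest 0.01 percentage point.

6.29%

Cumulative inflation factor: 1.044 × 1.0580 × 1.047 × 1.031 × 1.0140 × 1.044 ≈ 1.26221.
Nominal growth factor: 1.82043. Real growth factor = 1.82043 / 1.26221 ≈ 1.44226.
Annualized: 1.44226^(1/6) − 1 ≈ 0.06294.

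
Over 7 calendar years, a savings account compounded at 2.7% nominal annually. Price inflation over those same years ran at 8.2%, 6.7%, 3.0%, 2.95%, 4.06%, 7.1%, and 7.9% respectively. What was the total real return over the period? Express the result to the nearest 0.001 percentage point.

Cumulative inflation factor: 1.082 × 1.067 × 1.030 × 1.0295 × 1.0406 × 1.071 × 1.079 ≈ 1.47214.
Nominal growth factor: 1.20502. Real growth factor = 1.20502 / 1.47214 ≈ 0.81855.
Total real return ≈ -18.1454%.

-18.145%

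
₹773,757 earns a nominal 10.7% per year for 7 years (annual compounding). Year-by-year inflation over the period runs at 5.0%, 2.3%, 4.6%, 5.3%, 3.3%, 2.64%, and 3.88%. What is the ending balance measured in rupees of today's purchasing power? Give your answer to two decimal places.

₹1,209,662.01

Nominal value at maturity: ₹773,757 × (1 + 10.7%)^7 ≈ ₹1,576,296.59.
Price-level factor over 7 years: 1.050 × 1.023 × 1.046 × 1.053 × 1.033 × 1.0264 × 1.0388 ≈ 1.3030884468.
The maturity value deflated by that factor is the answer in today's purchasing power.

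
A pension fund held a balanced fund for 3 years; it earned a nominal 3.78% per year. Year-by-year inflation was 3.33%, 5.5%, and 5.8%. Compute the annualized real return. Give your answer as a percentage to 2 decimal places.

Cumulative inflation factor: 1.0333 × 1.055 × 1.058 ≈ 1.15336.
Nominal growth factor: 1.11774. Real growth factor = 1.11774 / 1.15336 ≈ 0.96912.
Annualized: 0.96912^(1/3) − 1 ≈ -0.01040.

-1.04%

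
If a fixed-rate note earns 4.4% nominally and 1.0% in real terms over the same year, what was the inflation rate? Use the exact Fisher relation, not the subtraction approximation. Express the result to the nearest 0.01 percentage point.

From (1+r_nom) = (1+r_real)(1+π), we get 1+π = (1 + 4.4%)/(1 + 1.0%) = 1.044/1.010 ≈ 1.03366.
So π ≈ 3.3663%.

3.37%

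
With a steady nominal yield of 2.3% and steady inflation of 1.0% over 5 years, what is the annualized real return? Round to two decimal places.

1.29%

With constant rates the annual real return is the same each year: (1+2.3%)/(1+1.0%) − 1 = 0.01287.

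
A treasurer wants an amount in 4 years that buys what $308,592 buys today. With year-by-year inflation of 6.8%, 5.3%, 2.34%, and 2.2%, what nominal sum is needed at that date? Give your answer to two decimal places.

$362,978.24

Cumulative price-level factor: 1.068 × 1.053 × 1.0234 × 1.022 ≈ 1.1762399677.
Multiplying $308,592 by the price-level factor gives the future nominal sum.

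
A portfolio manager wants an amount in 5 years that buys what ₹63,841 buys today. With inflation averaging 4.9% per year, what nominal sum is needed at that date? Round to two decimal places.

₹81,091.83

Cumulative price-level factor: (1+4.9%)^5 ≈ 1.2702155965.
Multiplying ₹63,841 by the price-level factor gives the future nominal sum.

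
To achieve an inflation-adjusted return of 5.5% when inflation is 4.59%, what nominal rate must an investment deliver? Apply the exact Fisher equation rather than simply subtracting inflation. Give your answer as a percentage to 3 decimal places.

10.342%

By the Fisher equation, 1 + r_nom = (1 + 5.5%)(1 + 4.59%) = 1.055 × 1.0459 = 1.1034245.
So r_nom = 10.34245%.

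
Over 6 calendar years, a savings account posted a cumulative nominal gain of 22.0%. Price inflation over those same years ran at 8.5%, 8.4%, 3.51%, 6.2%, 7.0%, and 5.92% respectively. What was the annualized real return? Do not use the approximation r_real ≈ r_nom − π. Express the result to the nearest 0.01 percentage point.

-3.01%

Cumulative inflation factor: 1.085 × 1.084 × 1.0351 × 1.062 × 1.070 × 1.0592 ≈ 1.46530.
Nominal growth factor: 1.22000. Real growth factor = 1.22000 / 1.46530 ≈ 0.83259.
Annualized: 0.83259^(1/6) − 1 ≈ -0.03007.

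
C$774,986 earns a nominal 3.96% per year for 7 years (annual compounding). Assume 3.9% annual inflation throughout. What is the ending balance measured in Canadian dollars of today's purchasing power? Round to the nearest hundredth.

Nominal value at maturity: C$774,986 × (1 + 3.96%)^7 ≈ C$1,017,086.18.
Price-level factor over 7 years: (1 + 3.9%)^7 ≈ 1.3071000549.
The maturity value deflated by that factor is the answer in today's purchasing power.

C$778,124.20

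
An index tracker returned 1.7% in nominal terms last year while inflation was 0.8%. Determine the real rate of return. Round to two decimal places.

0.89%

Real return via the Fisher equation: (1 + 1.7%)/(1 + 0.8%) − 1 = 1.017/1.008 − 1 ≈ 0.00893.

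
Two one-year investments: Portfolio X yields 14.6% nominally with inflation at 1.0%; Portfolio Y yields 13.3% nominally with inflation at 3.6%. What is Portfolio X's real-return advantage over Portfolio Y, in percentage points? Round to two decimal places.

Portfolio X real return: 1.146/1.010 − 1 = 13.465%.
Portfolio Y real return: 1.133/1.036 − 1 = 9.363%.
Difference: 13.465 − 9.363 = 4.102 pp.

4.10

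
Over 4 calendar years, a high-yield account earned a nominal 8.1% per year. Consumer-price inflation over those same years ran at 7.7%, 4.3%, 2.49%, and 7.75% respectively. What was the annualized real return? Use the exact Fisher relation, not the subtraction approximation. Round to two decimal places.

2.43%

Cumulative inflation factor: 1.077 × 1.043 × 1.0249 × 1.0775 ≈ 1.24051.
Nominal growth factor: 1.36553. Real growth factor = 1.36553 / 1.24051 ≈ 1.10079.
Annualized: 1.10079^(1/4) − 1 ≈ 0.02430.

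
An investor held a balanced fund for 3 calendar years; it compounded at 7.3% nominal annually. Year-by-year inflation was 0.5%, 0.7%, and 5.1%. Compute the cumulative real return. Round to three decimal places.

16.145%

Cumulative inflation factor: 1.005 × 1.007 × 1.051 ≈ 1.06365.
Nominal growth factor: 1.23538. Real growth factor = 1.23538 / 1.06365 ≈ 1.16145.
Total real return ≈ 16.1451%.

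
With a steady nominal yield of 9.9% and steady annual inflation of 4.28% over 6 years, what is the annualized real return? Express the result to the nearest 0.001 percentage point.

With constant rates the annual real return is the same each year: (1+9.9%)/(1+4.28%) − 1 = 0.05389.

5.389%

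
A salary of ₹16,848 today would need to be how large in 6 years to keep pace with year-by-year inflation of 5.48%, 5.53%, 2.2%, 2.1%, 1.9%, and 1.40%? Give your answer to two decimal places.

₹20,220.09

Cumulative price-level factor: 1.0548 × 1.0553 × 1.022 × 1.021 × 1.019 × 1.0140 ≈ 1.2001480841.
Multiplying ₹16,848 by the price-level factor gives the future nominal sum.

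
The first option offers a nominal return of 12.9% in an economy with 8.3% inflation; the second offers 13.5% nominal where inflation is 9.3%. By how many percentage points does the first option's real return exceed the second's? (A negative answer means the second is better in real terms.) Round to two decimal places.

0.40

The first option real return: 1.129/1.083 − 1 = 4.247%.
The second real return: 1.135/1.093 − 1 = 3.843%.
Difference: 4.247 − 3.843 = 0.404 pp.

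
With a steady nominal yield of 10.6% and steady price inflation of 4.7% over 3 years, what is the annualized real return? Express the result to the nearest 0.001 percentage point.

5.635%

With constant rates the annual real return is the same each year: (1+10.6%)/(1+4.7%) − 1 = 0.05635.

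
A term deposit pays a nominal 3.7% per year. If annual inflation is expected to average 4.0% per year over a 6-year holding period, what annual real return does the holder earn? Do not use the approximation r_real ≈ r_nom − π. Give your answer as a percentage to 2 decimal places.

-0.29%

With constant rates the annual real return is the same each year: (1+3.7%)/(1+4.0%) − 1 = -0.00288.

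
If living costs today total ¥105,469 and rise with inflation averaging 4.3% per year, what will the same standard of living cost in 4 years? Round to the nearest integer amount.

Cumulative price-level factor: (1+4.3%)^4 ≈ 1.1834154468.
Multiplying ¥105,469 by the price-level factor gives the future nominal sum.

¥124,814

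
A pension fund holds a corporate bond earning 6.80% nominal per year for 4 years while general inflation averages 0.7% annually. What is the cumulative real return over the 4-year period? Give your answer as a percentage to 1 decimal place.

26.5%

The annual real rate is (1+6.80%)/(1+0.7%) − 1 = 6.0576%.
Compounded over 4 years: (1 + 0.060576)^4 − 1 ≈ 0.26522.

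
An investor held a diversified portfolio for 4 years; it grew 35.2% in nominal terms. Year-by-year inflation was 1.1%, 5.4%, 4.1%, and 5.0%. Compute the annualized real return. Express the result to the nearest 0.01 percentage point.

Cumulative inflation factor: 1.011 × 1.054 × 1.041 × 1.050 ≈ 1.16475.
Nominal growth factor: 1.35200. Real growth factor = 1.35200 / 1.16475 ≈ 1.16077.
Annualized: 1.16077^(1/4) − 1 ≈ 0.03797.

3.80%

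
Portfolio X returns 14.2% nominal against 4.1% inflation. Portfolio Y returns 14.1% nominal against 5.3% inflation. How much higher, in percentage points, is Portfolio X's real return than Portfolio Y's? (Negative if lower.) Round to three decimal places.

Portfolio X real return: 1.142/1.041 − 1 = 9.7022%.
Portfolio Y real return: 1.141/1.053 − 1 = 8.3571%.
Difference: 9.7022 − 8.3571 = 1.3451 pp.

1.345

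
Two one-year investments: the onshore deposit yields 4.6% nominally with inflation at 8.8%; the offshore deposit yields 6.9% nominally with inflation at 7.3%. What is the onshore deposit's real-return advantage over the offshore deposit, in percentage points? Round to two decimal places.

The onshore deposit real return: 1.046/1.088 − 1 = -3.860%.
The offshore deposit real return: 1.069/1.073 − 1 = -0.373%.
Difference: -3.860 − (-0.373) = -3.487 pp.

-3.49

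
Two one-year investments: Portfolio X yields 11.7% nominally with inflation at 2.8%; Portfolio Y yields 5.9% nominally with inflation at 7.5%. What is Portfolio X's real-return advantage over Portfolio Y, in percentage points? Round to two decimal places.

Portfolio X real return: 1.117/1.028 − 1 = 8.658%.
Portfolio Y real return: 1.059/1.075 − 1 = -1.488%.
Difference: 8.658 − (-1.488) = 10.146 pp.

10.15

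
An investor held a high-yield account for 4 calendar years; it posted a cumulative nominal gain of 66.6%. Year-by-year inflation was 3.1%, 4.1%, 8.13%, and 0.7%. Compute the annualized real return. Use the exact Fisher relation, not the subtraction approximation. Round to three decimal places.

Cumulative inflation factor: 1.031 × 1.041 × 1.0813 × 1.007 ≈ 1.16865.
Nominal growth factor: 1.66600. Real growth factor = 1.66600 / 1.16865 ≈ 1.42557.
Annualized: 1.42557^(1/4) − 1 ≈ 0.09269.

9.269%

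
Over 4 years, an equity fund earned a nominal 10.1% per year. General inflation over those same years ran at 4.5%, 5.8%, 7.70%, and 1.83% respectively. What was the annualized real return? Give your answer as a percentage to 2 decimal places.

4.92%

Cumulative inflation factor: 1.045 × 1.058 × 1.0770 × 1.0183 ≈ 1.21253.
Nominal growth factor: 1.46943. Real growth factor = 1.46943 / 1.21253 ≈ 1.21187.
Annualized: 1.21187^(1/4) − 1 ≈ 0.04921.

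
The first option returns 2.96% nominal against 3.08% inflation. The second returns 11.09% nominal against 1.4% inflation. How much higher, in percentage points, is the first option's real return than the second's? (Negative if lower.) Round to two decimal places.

The first option real return: 1.0296/1.0308 − 1 = -0.116%.
The second real return: 1.1109/1.014 − 1 = 9.556%.
Difference: -0.116 − 9.556 = -9.672 pp.

-9.67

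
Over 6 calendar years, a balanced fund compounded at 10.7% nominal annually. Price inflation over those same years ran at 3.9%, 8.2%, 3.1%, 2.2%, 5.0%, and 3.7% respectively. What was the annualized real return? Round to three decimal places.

Cumulative inflation factor: 1.039 × 1.082 × 1.031 × 1.022 × 1.050 × 1.037 ≈ 1.28979.
Nominal growth factor: 1.84029. Real growth factor = 1.84029 / 1.28979 ≈ 1.42681.
Annualized: 1.42681^(1/6) − 1 ≈ 0.06103.

6.103%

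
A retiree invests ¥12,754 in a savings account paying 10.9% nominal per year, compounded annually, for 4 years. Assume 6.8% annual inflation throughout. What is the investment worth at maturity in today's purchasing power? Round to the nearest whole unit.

¥14,828

Nominal value at maturity: ¥12,754 × (1 + 10.9%)^4 ≈ ¥19,292.
Price-level factor over 4 years: (1 + 6.8%)^4 ≈ 1.3010231094.
Dividing the nominal maturity value by the price-level factor gives the value in today's money.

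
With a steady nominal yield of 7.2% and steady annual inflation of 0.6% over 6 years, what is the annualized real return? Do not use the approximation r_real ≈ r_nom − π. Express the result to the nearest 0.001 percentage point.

6.561%

With constant rates the annual real return is the same each year: (1+7.2%)/(1+0.6%) − 1 = 0.06561.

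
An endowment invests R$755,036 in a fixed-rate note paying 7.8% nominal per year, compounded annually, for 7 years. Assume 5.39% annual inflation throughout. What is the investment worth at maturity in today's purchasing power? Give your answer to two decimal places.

Nominal value at maturity: R$755,036 × (1 + 7.8%)^7 ≈ R$1,277,317.86.
Price-level factor over 7 years: (1 + 5.39%)^7 ≈ 1.4440952237.
The maturity value deflated by that factor is the answer in today's purchasing power.

R$884,510.83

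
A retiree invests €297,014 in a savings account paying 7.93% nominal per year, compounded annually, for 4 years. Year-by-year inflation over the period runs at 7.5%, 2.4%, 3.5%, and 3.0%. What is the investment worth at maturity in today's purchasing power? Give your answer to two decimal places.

€343,446.93

Nominal value at maturity: €297,014 × (1 + 7.93%)^4 ≈ €403,037.66.
Price-level factor over 4 years: 1.075 × 1.024 × 1.035 × 1.030 = 1.17350784.
Dividing the nominal maturity value by the price-level factor gives the value in today's money.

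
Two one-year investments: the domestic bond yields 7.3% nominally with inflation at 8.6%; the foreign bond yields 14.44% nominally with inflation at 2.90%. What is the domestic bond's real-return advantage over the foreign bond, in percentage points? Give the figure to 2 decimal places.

The domestic bond real return: 1.073/1.086 − 1 = -1.197%.
The foreign bond real return: 1.1444/1.0290 − 1 = 11.215%.
Difference: -1.197 − 11.215 = -12.412 pp.

-12.41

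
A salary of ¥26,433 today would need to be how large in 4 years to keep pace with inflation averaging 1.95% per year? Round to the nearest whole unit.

¥28,556

Cumulative price-level factor: (1+1.95%)^4 ≈ 1.0803113041.
The nominal amount required is ¥26,433 scaled up by that factor.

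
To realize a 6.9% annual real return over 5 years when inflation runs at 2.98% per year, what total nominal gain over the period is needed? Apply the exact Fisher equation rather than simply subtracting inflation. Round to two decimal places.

61.68%

Required annual nominal rate: (1+6.9%)(1+2.98%) − 1 = 10.08562%.
Cumulative over 5 years: (1 + 0.1008562)^5 − 1 ≈ 0.61679.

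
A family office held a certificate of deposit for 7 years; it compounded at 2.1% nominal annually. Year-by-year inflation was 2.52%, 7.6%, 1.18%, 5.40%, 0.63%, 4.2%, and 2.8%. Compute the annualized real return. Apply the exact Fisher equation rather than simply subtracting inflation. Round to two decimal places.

Cumulative inflation factor: 1.0252 × 1.076 × 1.0118 × 1.0540 × 1.0063 × 1.042 × 1.028 ≈ 1.26807.
Nominal growth factor: 1.15659. Real growth factor = 1.15659 / 1.26807 ≈ 0.91209.
Annualized: 0.91209^(1/7) − 1 ≈ -0.01306.

-1.31%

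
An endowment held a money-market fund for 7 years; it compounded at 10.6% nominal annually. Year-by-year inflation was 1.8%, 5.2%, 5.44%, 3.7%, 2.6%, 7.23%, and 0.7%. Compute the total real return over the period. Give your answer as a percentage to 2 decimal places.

56.04%

Cumulative inflation factor: 1.018 × 1.052 × 1.0544 × 1.037 × 1.026 × 1.0723 × 1.007 ≈ 1.29730.
Nominal growth factor: 2.02435. Real growth factor = 2.02435 / 1.29730 ≈ 1.56043.
Total real return ≈ 56.0433%.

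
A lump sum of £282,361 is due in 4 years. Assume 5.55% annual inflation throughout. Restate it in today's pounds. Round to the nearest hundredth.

£227,494.95

Price-level factor over 4 years: (1 + 5.55%)^4 ≈ 1.2411748034.
Purchasing power today: £282,361 divided by that factor.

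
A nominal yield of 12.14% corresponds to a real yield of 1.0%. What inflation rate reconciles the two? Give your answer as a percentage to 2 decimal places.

11.03%

From (1+r_nom) = (1+r_real)(1+π), we get 1+π = (1 + 12.14%)/(1 + 1.0%) = 1.1214/1.010 ≈ 1.11030.
So π ≈ 11.0297%.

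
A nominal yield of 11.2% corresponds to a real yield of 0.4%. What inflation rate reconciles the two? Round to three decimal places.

10.757%

From (1+r_nom) = (1+r_real)(1+π), we get 1+π = (1 + 11.2%)/(1 + 0.4%) = 1.112/1.004 ≈ 1.10757.
So π ≈ 10.7570%.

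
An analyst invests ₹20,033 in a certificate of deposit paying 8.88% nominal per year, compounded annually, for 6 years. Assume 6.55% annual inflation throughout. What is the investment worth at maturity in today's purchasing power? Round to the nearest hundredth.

Nominal value at maturity: ₹20,033 × (1 + 8.88%)^6 ≈ ₹33,376.03.
Price-level factor over 6 years: (1 + 6.55%)^6 ≈ 1.4632573838.
Dividing the nominal maturity value by the price-level factor gives the value in today's money.

₹22,809.40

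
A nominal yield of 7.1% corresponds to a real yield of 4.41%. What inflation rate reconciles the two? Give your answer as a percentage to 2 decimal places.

2.58%

From (1+r_nom) = (1+r_real)(1+π), we get 1+π = (1 + 7.1%)/(1 + 4.41%) = 1.071/1.0441 ≈ 1.02576.
So π ≈ 2.5764%.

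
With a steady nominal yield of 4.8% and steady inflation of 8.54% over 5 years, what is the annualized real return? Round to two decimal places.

-3.45%

With constant rates the annual real return is the same each year: (1+4.8%)/(1+8.54%) − 1 = -0.03446.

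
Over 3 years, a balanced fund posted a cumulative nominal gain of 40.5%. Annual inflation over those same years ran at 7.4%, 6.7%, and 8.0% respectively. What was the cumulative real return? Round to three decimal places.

13.523%

Cumulative inflation factor: 1.074 × 1.067 × 1.080 ≈ 1.23763.
Nominal growth factor: 1.40500. Real growth factor = 1.40500 / 1.23763 ≈ 1.13523.
Total real return ≈ 13.5230%.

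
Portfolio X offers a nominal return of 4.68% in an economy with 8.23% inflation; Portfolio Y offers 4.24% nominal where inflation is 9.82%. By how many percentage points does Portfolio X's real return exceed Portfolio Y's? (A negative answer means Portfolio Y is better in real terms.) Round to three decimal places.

1.801

Portfolio X real return: 1.0468/1.0823 − 1 = -3.2801%.
Portfolio Y real return: 1.0424/1.0982 − 1 = -5.0810%.
Difference: -3.2801 − (-5.0810) = 1.8009 pp.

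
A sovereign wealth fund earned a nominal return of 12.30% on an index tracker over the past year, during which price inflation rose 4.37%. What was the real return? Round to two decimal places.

Real return via the Fisher equation: (1 + 12.30%)/(1 + 4.37%) − 1 = 1.1230/1.0437 − 1 ≈ 0.07598.

7.60%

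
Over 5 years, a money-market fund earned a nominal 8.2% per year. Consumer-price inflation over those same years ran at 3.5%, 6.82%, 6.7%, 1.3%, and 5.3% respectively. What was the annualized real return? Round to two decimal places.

3.34%

Cumulative inflation factor: 1.035 × 1.0682 × 1.067 × 1.013 × 1.053 ≈ 1.25833.
Nominal growth factor: 1.48298. Real growth factor = 1.48298 / 1.25833 ≈ 1.17853.
Annualized: 1.17853^(1/5) − 1 ≈ 0.03340.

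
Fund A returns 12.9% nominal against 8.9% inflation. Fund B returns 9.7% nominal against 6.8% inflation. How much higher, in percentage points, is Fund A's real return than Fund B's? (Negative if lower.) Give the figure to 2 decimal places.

0.96

Fund A real return: 1.129/1.089 − 1 = 3.673%.
Fund B real return: 1.097/1.068 − 1 = 2.715%.
Difference: 3.673 − 2.715 = 0.958 pp.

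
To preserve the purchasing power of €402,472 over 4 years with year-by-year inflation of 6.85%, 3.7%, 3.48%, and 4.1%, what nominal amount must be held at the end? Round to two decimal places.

Cumulative price-level factor: 1.0685 × 1.037 × 1.0348 × 1.041 ≈ 1.1936044587.
Multiplying €402,472 by the price-level factor gives the future nominal sum.

€480,392.37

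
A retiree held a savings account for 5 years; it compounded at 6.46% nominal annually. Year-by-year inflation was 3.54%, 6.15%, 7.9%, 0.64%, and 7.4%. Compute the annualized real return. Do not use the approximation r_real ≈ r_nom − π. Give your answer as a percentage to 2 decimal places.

1.30%

Cumulative inflation factor: 1.0354 × 1.0615 × 1.079 × 1.0064 × 1.074 ≈ 1.28181.
Nominal growth factor: 1.36752. Real growth factor = 1.36752 / 1.28181 ≈ 1.06686.
Annualized: 1.06686^(1/5) − 1 ≈ 0.01303.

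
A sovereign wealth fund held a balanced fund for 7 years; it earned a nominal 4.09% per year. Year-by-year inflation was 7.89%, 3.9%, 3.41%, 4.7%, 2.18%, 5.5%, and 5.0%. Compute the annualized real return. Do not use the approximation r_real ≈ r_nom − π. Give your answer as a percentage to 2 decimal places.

Cumulative inflation factor: 1.0789 × 1.039 × 1.0341 × 1.047 × 1.0218 × 1.055 × 1.050 ≈ 1.37377.
Nominal growth factor: 1.32392. Real growth factor = 1.32392 / 1.37377 ≈ 0.96372.
Annualized: 0.96372^(1/7) − 1 ≈ -0.00527.

-0.53%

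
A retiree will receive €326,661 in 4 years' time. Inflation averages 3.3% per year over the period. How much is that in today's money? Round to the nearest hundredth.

€286,877.18

Price-level factor over 4 years: (1 + 3.3%)^4 ≈ 1.1386789339.
Purchasing power today: €326,661 divided by that factor.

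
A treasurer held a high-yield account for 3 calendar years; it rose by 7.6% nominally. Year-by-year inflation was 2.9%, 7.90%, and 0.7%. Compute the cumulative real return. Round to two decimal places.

Cumulative inflation factor: 1.029 × 1.0790 × 1.007 ≈ 1.11806.
Nominal growth factor: 1.07600. Real growth factor = 1.07600 / 1.11806 ≈ 0.96238.
Total real return ≈ -3.7621%.

-3.76%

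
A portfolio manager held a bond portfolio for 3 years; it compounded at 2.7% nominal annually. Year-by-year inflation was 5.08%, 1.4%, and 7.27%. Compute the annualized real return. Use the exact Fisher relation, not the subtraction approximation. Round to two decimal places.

-1.77%

Cumulative inflation factor: 1.0508 × 1.014 × 1.0727 ≈ 1.14297.
Nominal growth factor: 1.08321. Real growth factor = 1.08321 / 1.14297 ≈ 0.94771.
Annualized: 0.94771^(1/3) − 1 ≈ -0.01774.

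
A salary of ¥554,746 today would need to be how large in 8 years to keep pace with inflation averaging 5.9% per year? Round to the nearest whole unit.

¥877,530

Cumulative price-level factor: (1+5.9%)^8 ≈ 1.5818586761.
Multiplying ¥554,746 by the price-level factor gives the future nominal sum.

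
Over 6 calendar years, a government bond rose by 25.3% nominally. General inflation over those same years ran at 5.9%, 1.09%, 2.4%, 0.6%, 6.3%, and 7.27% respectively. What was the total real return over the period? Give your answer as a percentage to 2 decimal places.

-0.36%

Cumulative inflation factor: 1.059 × 1.0109 × 1.024 × 1.006 × 1.063 × 1.0727 ≈ 1.25752.
Nominal growth factor: 1.25300. Real growth factor = 1.25300 / 1.25752 ≈ 0.99641.
Total real return ≈ -0.3591%.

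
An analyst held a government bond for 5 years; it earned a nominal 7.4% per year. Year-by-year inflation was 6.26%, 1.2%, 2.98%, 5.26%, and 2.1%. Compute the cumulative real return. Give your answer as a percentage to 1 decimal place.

20.1%

Cumulative inflation factor: 1.0626 × 1.012 × 1.0298 × 1.0526 × 1.021 ≈ 1.19012.
Nominal growth factor: 1.42896. Real growth factor = 1.42896 / 1.19012 ≈ 1.20069.
Total real return ≈ 20.0685%.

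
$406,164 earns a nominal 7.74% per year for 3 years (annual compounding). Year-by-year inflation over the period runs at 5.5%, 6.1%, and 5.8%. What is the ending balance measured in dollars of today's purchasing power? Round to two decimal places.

$428,922.50

Nominal value at maturity: $406,164 × (1 + 7.74%)^3 ≈ $507,963.31.
Price-level factor over 3 years: 1.055 × 1.061 × 1.058 = 1.18427759.
The maturity value deflated by that factor is the answer in today's purchasing power.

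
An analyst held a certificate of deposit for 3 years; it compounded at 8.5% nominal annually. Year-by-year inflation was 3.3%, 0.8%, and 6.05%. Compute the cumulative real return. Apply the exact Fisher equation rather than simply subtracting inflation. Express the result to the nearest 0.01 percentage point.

Cumulative inflation factor: 1.033 × 1.008 × 1.0605 ≈ 1.10426.
Nominal growth factor: 1.27729. Real growth factor = 1.27729 / 1.10426 ≈ 1.15669.
Total real return ≈ 15.6692%.

15.67%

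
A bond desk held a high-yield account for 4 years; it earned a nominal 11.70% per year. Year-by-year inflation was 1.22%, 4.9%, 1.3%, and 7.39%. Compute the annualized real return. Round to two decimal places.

7.75%

Cumulative inflation factor: 1.0122 × 1.049 × 1.013 × 1.0739 ≈ 1.15509.
Nominal growth factor: 1.55673. Real growth factor = 1.55673 / 1.15509 ≈ 1.34771.
Annualized: 1.34771^(1/4) − 1 ≈ 0.07746.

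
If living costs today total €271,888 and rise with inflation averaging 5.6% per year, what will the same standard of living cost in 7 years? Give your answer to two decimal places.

Cumulative price-level factor: (1+5.6%)^7 ≈ 1.4643585503.
Multiplying €271,888 by the price-level factor gives the future nominal sum.

€398,141.52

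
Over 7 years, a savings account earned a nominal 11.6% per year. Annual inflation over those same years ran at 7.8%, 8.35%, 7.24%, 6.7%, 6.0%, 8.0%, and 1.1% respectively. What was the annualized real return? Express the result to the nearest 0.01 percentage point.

Cumulative inflation factor: 1.078 × 1.0835 × 1.0724 × 1.067 × 1.060 × 1.080 × 1.011 ≈ 1.54686.
Nominal growth factor: 2.15600. Real growth factor = 2.15600 / 1.54686 ≈ 1.39380.
Annualized: 1.39380^(1/7) − 1 ≈ 0.04858.

4.86%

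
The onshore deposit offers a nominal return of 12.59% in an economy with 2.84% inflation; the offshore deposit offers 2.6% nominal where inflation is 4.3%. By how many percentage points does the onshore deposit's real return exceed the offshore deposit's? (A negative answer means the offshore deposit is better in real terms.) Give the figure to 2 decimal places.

The onshore deposit real return: 1.1259/1.0284 − 1 = 9.481%.
The offshore deposit real return: 1.026/1.043 − 1 = -1.630%.
Difference: 9.481 − (-1.630) = 11.111 pp.

11.11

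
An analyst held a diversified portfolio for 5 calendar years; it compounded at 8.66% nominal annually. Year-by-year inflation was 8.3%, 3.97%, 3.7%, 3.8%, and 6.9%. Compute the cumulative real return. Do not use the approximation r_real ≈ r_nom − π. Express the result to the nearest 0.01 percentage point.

16.91%

Cumulative inflation factor: 1.083 × 1.0397 × 1.037 × 1.038 × 1.069 ≈ 1.29566.
Nominal growth factor: 1.51478. Real growth factor = 1.51478 / 1.29566 ≈ 1.16912.
Total real return ≈ 16.9118%.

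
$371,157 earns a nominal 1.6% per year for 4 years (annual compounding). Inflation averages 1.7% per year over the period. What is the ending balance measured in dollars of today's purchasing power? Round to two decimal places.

$369,699.34

Nominal value at maturity: $371,157 × (1 + 1.6%)^4 ≈ $395,487.25.
Price-level factor over 4 years: (1 + 1.7%)^4 ≈ 1.0697537355.
The maturity value deflated by that factor is the answer in today's purchasing power.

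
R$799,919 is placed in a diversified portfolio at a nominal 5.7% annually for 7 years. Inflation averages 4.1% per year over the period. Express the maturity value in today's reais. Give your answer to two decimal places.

Nominal value at maturity: R$799,919 × (1 + 5.7%)^7 ≈ R$1,179,155.07.
Price-level factor over 7 years: (1 + 4.1%)^7 ≈ 1.3248146031.
The maturity value deflated by that factor is the answer in today's purchasing power.

R$890,052.89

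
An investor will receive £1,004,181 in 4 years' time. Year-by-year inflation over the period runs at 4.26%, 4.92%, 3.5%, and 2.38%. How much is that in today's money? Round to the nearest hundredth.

£866,324.35

Price-level factor over 4 years: 1.0426 × 1.0492 × 1.035 × 1.0238 ≈ 1.1591282154.
Purchasing power today: £1,004,181 divided by that factor.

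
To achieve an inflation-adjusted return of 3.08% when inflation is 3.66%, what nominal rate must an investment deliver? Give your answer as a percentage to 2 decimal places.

6.85%

By the Fisher equation, 1 + r_nom = (1 + 3.08%)(1 + 3.66%) = 1.0308 × 1.0366 = 1.06852728.
So r_nom = 6.852728%.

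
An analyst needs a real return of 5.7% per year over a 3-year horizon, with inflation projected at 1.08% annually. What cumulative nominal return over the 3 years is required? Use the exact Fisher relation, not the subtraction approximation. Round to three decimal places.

Required annual nominal rate: (1+5.7%)(1+1.08%) − 1 = 6.84156%.
Cumulative over 3 years: (1 + 0.0684156)^3 − 1 ≈ 0.21961.

21.961%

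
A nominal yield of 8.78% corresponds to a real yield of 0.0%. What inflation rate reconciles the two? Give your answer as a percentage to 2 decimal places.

From (1+r_nom) = (1+r_real)(1+π), we get 1+π = (1 + 8.78%)/(1 + 0.0%) = 1.0878/1.000 ≈ 1.08780.
So π ≈ 8.7800%.

8.78%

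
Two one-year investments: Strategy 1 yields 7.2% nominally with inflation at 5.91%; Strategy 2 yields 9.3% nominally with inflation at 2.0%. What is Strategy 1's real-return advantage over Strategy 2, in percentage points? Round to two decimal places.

Strategy 1 real return: 1.072/1.0591 − 1 = 1.218%.
Strategy 2 real return: 1.093/1.020 − 1 = 7.157%.
Difference: 1.218 − 7.157 = -5.939 pp.

-5.94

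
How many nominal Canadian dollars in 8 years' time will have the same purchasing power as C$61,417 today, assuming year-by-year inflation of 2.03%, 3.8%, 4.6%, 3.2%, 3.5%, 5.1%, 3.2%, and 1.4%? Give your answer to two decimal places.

Cumulative price-level factor: 1.0203 × 1.038 × 1.046 × 1.032 × 1.035 × 1.051 × 1.032 × 1.014 ≈ 1.3013596597.
The nominal amount required is C$61,417 scaled up by that factor.

C$79,925.61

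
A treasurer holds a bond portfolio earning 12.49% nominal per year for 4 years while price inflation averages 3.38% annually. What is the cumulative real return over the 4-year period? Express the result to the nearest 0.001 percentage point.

The annual real rate is (1+12.49%)/(1+3.38%) − 1 = 8.8121%.
Compounded over 4 years: (1 + 0.088121)^4 − 1 ≈ 0.40188.

40.188%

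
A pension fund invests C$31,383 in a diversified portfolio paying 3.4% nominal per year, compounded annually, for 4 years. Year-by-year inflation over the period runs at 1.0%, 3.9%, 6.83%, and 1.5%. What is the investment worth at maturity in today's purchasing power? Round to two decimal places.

C$31,526.84

Nominal value at maturity: C$31,383 × (1 + 3.4%)^4 ≈ C$35,873.74.
Price-level factor over 4 years: 1.010 × 1.039 × 1.0683 × 1.015 ≈ 1.1378792871.
The maturity value deflated by that factor is the answer in today's purchasing power.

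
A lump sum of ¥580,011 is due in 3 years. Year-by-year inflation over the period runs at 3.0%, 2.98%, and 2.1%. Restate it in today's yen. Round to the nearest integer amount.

¥535,575

Price-level factor over 3 years: 1.030 × 1.0298 × 1.021 = 1.082968574.
Purchasing power today: ¥580,011 divided by that factor.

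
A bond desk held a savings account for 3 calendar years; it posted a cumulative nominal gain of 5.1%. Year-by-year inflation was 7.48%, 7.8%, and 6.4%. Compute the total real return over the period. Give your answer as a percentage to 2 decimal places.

-14.75%

Cumulative inflation factor: 1.0748 × 1.078 × 1.064 ≈ 1.23279.
Nominal growth factor: 1.05100. Real growth factor = 1.05100 / 1.23279 ≈ 0.85254.
Total real return ≈ -14.7460%.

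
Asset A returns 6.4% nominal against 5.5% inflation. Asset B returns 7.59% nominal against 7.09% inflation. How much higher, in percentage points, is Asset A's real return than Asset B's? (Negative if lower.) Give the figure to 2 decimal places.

0.39

Asset A real return: 1.064/1.055 − 1 = 0.853%.
Asset B real return: 1.0759/1.0709 − 1 = 0.467%.
Difference: 0.853 − 0.467 = 0.386 pp.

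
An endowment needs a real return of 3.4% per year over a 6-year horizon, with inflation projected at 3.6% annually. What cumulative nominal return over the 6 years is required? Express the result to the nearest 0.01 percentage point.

51.11%

Required annual nominal rate: (1+3.4%)(1+3.6%) − 1 = 7.1224%.
Cumulative over 6 years: (1 + 0.071224)^6 − 1 ≈ 0.51106.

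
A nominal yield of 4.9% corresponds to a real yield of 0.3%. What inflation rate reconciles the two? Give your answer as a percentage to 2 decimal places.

From (1+r_nom) = (1+r_real)(1+π), we get 1+π = (1 + 4.9%)/(1 + 0.3%) = 1.049/1.003 ≈ 1.04586.
So π ≈ 4.5862%.

4.59%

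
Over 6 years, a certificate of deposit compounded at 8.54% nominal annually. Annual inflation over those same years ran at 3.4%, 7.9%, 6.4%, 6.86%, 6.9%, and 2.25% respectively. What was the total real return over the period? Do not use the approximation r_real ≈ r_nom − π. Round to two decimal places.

Cumulative inflation factor: 1.034 × 1.079 × 1.064 × 1.0686 × 1.069 × 1.0225 ≈ 1.38656.
Nominal growth factor: 1.63508. Real growth factor = 1.63508 / 1.38656 ≈ 1.17923.
Total real return ≈ 17.9232%.

17.92%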